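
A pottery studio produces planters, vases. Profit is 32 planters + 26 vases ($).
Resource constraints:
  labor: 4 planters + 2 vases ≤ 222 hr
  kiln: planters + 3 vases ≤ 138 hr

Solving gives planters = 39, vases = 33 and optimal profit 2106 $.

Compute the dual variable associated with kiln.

4

At the optimum: labor uses 222 of 222 (binding); kiln uses 138 of 138 (binding).
From A_Bᵀ y = c: 4·y_labor + 1·y_kiln = 32; 2·y_labor + 3·y_kiln = 26.
Solving: y_labor = 7, y_kiln = 4.
Shadow price of kiln = 4.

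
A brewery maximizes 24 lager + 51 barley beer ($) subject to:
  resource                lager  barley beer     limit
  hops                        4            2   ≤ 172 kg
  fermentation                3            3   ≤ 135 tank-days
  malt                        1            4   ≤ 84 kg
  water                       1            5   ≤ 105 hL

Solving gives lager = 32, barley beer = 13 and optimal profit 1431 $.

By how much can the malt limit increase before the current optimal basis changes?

Binding constraints: fermentation, malt. The basis is B = [[3,3],[1,4]] with det 9.
Per unit increase in malt, x* moves by d = (-0.3333, 0.3333).
The basis stays optimal until water becomes binding; allowable increase = 6 kg.

6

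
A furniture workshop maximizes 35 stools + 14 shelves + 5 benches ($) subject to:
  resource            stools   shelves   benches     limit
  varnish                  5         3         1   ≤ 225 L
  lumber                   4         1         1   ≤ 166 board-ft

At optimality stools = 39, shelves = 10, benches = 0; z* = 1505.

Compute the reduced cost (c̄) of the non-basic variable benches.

-3

At the optimum: varnish uses 225 of 225 (binding); lumber uses 166 of 166 (binding).
Dual feasibility on the basic columns requires 5·y_varnish + 4·y_lumber = 35, 3·y_varnish + 1·y_lumber = 14.
This yields shadow prices y_varnish = 3, y_lumber = 5.
Reduced cost of benches: c₃ − yᵀa₃ = 5 − (3·1 + 5·1) = 5 − 8 = -3.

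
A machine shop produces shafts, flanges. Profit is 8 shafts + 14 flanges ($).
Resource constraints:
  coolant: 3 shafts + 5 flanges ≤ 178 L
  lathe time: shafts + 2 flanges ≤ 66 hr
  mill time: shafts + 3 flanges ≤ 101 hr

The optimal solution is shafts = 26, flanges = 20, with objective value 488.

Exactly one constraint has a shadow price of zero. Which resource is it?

mill time

coolant: 178/178 (binding)
lathe time: 66/66 (binding)
mill time: 86/101 (slack 15)
By complementary slackness, a constraint with positive slack has shadow price 0 → mill time.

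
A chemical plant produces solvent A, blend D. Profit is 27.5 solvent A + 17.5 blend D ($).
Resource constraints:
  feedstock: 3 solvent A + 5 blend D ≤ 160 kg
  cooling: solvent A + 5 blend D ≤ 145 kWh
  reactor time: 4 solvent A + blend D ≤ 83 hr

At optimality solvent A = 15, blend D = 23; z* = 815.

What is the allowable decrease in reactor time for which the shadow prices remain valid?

Binding constraints: feedstock, reactor time. The basis is B = [[3,5],[4,1]] with det -17.
Per unit decrease in reactor time, x* moves by d = (-0.2941, 0.1765).
The basis stays optimal until cooling becomes binding; allowable decrease = 25.5 hr.

25.5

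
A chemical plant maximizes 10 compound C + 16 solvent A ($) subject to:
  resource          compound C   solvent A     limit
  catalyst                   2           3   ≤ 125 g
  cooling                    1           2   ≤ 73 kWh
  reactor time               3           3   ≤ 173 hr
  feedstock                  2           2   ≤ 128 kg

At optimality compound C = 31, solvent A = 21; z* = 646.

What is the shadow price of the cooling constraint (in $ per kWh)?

At the optimum: catalyst uses 125 of 125 (binding); cooling uses 73 of 73 (binding); reactor time uses 156 of 173 (slack = 17); feedstock uses 104 of 128 (slack = 24).
Since reactor time, feedstock are not tight, their duals are 0.
From A_Bᵀ y = c: 2·y_catalyst + 1·y_cooling = 10; 3·y_catalyst + 2·y_cooling = 16.
Solving: y_catalyst = 4, y_cooling = 2.
Shadow price of cooling = 2.

2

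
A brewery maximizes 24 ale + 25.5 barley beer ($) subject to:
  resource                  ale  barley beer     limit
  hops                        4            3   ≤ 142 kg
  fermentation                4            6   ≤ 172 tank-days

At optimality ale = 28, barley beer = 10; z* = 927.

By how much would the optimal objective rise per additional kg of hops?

Both hops and fermentation are binding at x*.
The binding rows give the dual system: 4·y_hops + 4·y_fermentation = 24 and 3·y_hops + 6·y_fermentation = 25.5.
Solving: y_hops = 3.5, y_fermentation = 2.5.
Shadow price of hops = 3.5.

3.5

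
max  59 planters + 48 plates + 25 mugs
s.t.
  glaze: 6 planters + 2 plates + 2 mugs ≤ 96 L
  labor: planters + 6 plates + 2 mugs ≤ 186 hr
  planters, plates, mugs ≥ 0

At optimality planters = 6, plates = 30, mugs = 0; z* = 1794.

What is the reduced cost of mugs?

-3

Check each constraint at x*: glaze 96/96 (tight); labor 186/186 (tight).
From A_Bᵀ y = c: 6·y_glaze + 1·y_labor = 59; 2·y_glaze + 6·y_labor = 48.
→ y_glaze = 9 and y_labor = 5.
Reduced cost of mugs: c₃ − yᵀa₃ = 25 − (9·2 + 5·2) = 25 − 28 = -3.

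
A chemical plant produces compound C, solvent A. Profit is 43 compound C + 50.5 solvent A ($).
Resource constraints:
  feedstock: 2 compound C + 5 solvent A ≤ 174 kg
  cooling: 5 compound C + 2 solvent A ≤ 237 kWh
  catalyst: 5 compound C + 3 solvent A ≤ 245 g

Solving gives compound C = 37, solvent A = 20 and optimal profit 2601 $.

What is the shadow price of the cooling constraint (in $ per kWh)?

0

Binding: feedstock and catalyst. Non-binding: cooling (12 unused).
By complementary slackness, y = 0 for the non-binding constraint.
Dual feasibility on the basic columns requires 2·y_feedstock + 5·y_catalyst = 43, 5·y_feedstock + 3·y_catalyst = 50.5.
Solving: y_feedstock = 6.5, y_catalyst = 6.
Shadow price of cooling = 0.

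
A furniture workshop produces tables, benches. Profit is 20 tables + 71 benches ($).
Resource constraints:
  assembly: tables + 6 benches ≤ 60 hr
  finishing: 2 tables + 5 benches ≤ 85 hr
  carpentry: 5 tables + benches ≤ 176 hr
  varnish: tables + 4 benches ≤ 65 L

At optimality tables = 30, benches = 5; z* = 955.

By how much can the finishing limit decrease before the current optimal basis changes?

Binding constraints: assembly, finishing. The basis is B = [[1,6],[2,5]] with det -7.
Per unit decrease in finishing, x* moves by d = (-0.8571, 0.1429).
The basis stays optimal until tables reaches 0; allowable decrease = 35 hr.

35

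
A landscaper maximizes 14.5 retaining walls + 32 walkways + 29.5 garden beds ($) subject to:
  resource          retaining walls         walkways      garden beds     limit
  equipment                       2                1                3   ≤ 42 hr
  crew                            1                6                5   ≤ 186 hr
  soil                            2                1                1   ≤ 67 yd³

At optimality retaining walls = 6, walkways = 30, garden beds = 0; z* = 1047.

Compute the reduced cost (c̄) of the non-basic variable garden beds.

Check each constraint at x*: equipment 42/42 (tight); crew 186/186 (tight); soil 42/67 (slack 25).
Since soil is not tight, its dual is 0.
From A_Bᵀ y = c: 2·y_equipment + 1·y_crew = 14.5; 1·y_equipment + 6·y_crew = 32.
Solving: y_equipment = 5, y_crew = 4.5.
Reduced cost of garden beds: c₃ − yᵀa₃ = 29.5 − (5·3 + 4.5·5) = 29.5 − 37.5 = -8.

-8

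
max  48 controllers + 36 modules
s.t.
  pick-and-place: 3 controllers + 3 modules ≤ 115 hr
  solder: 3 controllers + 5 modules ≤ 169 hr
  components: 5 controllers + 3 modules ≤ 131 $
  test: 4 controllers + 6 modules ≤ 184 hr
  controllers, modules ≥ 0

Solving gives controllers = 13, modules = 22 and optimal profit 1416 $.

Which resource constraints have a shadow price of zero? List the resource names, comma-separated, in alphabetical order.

pick-and-place, solder

pick-and-place: 105/115 (slack 10)
solder: 149/169 (slack 20)
components: 131/131 (binding)
test: 184/184 (binding)
By complementary slackness, a constraint with positive slack has shadow price 0 → pick-and-place, solder.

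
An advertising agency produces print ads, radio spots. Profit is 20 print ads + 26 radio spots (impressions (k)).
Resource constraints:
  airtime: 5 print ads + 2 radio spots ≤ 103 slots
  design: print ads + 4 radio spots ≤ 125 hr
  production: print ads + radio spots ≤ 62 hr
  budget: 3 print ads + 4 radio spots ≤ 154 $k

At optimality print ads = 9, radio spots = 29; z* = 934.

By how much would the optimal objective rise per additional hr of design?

5

Binding: airtime and design. Non-binding: production (24 unused), budget (11 unused).
Slack constraints have shadow price 0 (complementary slackness).
From A_Bᵀ y = c: 5·y_airtime + 1·y_design = 20; 2·y_airtime + 4·y_design = 26.
This yields shadow prices y_airtime = 3, y_design = 5.
Shadow price of design = 5.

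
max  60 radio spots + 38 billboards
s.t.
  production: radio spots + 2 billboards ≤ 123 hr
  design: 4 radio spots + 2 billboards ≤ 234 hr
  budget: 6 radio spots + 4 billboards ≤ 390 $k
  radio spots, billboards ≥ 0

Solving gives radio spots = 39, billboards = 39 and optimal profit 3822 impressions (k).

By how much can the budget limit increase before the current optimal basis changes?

Binding constraints: design, budget. The basis is B = [[4,2],[6,4]] with det 4.
Per unit increase in budget, x* moves by d = (-0.5, 1).
The basis stays optimal until production becomes binding; allowable increase = 4 $k.

4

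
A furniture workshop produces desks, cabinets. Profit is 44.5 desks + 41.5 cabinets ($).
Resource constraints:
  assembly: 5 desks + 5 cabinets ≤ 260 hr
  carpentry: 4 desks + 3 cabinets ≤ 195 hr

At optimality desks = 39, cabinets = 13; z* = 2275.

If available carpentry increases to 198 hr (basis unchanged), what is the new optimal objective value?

2284

Both assembly and carpentry are binding at x*.
From A_Bᵀ y = c: 5·y_assembly + 4·y_carpentry = 44.5; 5·y_assembly + 3·y_carpentry = 41.5.
Solving: y_assembly = 6.5, y_carpentry = 3.
Δz = y_carpentry·Δb = 3 × (3) = 9, so new z* = 2275 + 9 = 2284.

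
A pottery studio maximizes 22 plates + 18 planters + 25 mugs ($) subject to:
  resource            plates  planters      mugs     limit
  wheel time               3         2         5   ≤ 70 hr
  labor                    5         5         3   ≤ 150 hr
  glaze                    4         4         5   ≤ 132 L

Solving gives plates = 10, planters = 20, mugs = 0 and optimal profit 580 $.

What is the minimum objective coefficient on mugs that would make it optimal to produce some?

26

At the optimum: wheel time uses 70 of 70 (binding); labor uses 150 of 150 (binding); glaze uses 120 of 132 (slack = 12).
Slack constraints have shadow price 0 (complementary slackness).
The binding rows give the dual system: 3·y_wheel time + 5·y_labor = 22 and 2·y_wheel time + 5·y_labor = 18.
This yields shadow prices y_wheel time = 4, y_labor = 2.
mugs enters the basis when its profit ≥ yᵀa₃ = 4·5 + 2·3 = 26.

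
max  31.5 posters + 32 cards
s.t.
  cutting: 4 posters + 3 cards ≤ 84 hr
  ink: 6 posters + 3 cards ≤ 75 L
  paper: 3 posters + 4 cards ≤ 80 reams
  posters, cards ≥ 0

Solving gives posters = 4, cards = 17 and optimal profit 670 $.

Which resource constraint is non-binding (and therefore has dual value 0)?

cutting: 67/84 (slack 17)
ink: 75/75 (binding)
paper: 80/80 (binding)
By complementary slackness, a constraint with positive slack has shadow price 0 → cutting.

cutting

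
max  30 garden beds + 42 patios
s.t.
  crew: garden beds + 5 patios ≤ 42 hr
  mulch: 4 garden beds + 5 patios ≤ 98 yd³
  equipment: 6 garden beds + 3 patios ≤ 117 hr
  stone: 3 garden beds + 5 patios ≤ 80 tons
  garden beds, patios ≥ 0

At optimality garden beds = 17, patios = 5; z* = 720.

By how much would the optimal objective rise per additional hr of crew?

Binding: crew and equipment. Non-binding: mulch (5 unused), stone (4 unused).
Since mulch, stone are not tight, their duals are 0.
The binding rows give the dual system: 1·y_crew + 6·y_equipment = 30 and 5·y_crew + 3·y_equipment = 42.
Solving: y_crew = 6, y_equipment = 4.
Shadow price of crew = 6.

6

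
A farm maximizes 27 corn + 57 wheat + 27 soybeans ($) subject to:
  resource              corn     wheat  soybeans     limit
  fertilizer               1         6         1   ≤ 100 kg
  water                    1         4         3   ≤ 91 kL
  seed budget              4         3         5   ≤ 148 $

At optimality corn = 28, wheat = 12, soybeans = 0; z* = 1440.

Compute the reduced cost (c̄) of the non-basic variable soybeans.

At the optimum: fertilizer uses 100 of 100 (binding); water uses 76 of 91 (slack = 15); seed budget uses 148 of 148 (binding).
Slack constraints have shadow price 0 (complementary slackness).
Dual feasibility on the basic columns requires 1·y_fertilizer + 4·y_seed budget = 27, 6·y_fertilizer + 3·y_seed budget = 57.
This yields shadow prices y_fertilizer = 7, y_seed budget = 5.
Reduced cost of soybeans: c₃ − yᵀa₃ = 27 − (7·1 + 5·5) = 27 − 32 = -5.

-5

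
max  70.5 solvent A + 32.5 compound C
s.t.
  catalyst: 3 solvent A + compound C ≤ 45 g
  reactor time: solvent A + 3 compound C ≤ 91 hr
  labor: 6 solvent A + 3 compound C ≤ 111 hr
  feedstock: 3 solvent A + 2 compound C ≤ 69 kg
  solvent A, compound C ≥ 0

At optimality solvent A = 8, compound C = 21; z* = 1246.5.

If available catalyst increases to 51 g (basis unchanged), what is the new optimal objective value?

Binding: catalyst and labor. Non-binding: reactor time (20 unused), feedstock (3 unused).
Since reactor time, feedstock are not tight, their duals are 0.
The binding rows give the dual system: 3·y_catalyst + 6·y_labor = 70.5 and 1·y_catalyst + 3·y_labor = 32.5.
→ y_catalyst = 5.5 and y_labor = 9.
Δz = y_catalyst·Δb = 5.5 × (6) = 33, so new z* = 1246.5 + 33 = 1279.5.

1279.5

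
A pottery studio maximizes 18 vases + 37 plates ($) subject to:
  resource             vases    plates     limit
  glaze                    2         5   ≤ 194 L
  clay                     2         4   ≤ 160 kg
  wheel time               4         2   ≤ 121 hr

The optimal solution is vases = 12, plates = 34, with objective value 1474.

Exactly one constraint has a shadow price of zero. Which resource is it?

glaze: 194/194 (binding)
clay: 160/160 (binding)
wheel time: 116/121 (slack 5)
By complementary slackness, a constraint with positive slack has shadow price 0 → wheel time.

wheel time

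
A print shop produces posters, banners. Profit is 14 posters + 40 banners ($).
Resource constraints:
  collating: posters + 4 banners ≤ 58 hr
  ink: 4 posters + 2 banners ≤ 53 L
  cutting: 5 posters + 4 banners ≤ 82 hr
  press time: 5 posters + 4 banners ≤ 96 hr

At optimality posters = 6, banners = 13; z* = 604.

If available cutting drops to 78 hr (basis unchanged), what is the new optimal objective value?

Binding: collating and cutting. Non-binding: ink (3 unused), press time (14 unused).
Slack constraints have shadow price 0 (complementary slackness).
Dual feasibility on the basic columns requires 1·y_collating + 5·y_cutting = 14, 4·y_collating + 4·y_cutting = 40.
Solving: y_collating = 9, y_cutting = 1.
Δz = y_cutting·Δb = 1 × (-4) = -4, so new z* = 604 − 4 = 600.

600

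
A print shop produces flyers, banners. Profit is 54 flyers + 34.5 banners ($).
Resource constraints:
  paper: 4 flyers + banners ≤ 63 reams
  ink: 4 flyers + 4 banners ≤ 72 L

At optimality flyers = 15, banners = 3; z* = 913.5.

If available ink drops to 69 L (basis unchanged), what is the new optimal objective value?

892.5

At the optimum: paper uses 63 of 63 (binding); ink uses 72 of 72 (binding).
Dual feasibility on the basic columns requires 4·y_paper + 4·y_ink = 54, 1·y_paper + 4·y_ink = 34.5.
This yields shadow prices y_paper = 6.5, y_ink = 7.
Δz = y_ink·Δb = 7 × (-3) = -21, so new z* = 913.5 − 21 = 892.5.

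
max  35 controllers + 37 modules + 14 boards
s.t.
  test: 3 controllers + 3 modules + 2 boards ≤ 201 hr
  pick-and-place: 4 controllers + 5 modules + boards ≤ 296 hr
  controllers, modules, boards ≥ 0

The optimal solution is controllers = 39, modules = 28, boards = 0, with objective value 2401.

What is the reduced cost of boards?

At the optimum: test uses 201 of 201 (binding); pick-and-place uses 296 of 296 (binding).
The binding rows give the dual system: 3·y_test + 4·y_pick-and-place = 35 and 3·y_test + 5·y_pick-and-place = 37.
Solving: y_test = 9, y_pick-and-place = 2.
Reduced cost of boards: c₃ − yᵀa₃ = 14 − (9·2 + 2·1) = 14 − 20 = -6.

-6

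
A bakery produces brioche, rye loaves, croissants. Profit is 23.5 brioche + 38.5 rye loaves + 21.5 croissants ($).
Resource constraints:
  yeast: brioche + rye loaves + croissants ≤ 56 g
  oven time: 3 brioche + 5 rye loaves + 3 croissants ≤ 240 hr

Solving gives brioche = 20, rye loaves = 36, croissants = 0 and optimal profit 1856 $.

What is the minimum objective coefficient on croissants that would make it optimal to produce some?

Both yeast and oven time are binding at x*.
From A_Bᵀ y = c: 1·y_yeast + 3·y_oven time = 23.5; 1·y_yeast + 5·y_oven time = 38.5.
→ y_yeast = 1 and y_oven time = 7.5.
croissants enters the basis when its profit ≥ yᵀa₃ = 1·1 + 7.5·3 = 23.5.

23.5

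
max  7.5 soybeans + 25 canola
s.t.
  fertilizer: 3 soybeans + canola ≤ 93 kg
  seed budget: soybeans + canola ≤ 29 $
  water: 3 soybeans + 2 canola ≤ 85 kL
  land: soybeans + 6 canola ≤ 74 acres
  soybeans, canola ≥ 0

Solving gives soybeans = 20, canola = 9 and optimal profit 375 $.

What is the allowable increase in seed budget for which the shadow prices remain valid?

2.1875

Binding constraints: seed budget, land. The basis is B = [[1,1],[1,6]] with det 5.
Per unit increase in seed budget, x* moves by d = (1.2, -0.2).
The basis stays optimal until water becomes binding; allowable increase = 2.1875 $.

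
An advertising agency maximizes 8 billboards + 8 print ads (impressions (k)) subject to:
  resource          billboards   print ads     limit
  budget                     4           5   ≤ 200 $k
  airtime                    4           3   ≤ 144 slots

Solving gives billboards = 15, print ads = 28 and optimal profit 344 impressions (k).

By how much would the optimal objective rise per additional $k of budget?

Check each constraint at x*: budget 200/200 (tight); airtime 144/144 (tight).
From A_Bᵀ y = c: 4·y_budget + 4·y_airtime = 8; 5·y_budget + 3·y_airtime = 8.
This yields shadow prices y_budget = 1, y_airtime = 1.
Shadow price of budget = 1.

1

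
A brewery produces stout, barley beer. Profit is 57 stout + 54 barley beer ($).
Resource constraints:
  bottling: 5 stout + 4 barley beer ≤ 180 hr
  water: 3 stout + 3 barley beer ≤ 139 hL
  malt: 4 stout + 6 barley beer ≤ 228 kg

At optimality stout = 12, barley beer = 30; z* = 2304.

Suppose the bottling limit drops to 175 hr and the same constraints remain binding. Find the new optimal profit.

Binding: bottling and malt. Non-binding: water (13 unused).
Slack constraints have shadow price 0 (complementary slackness).
From A_Bᵀ y = c: 5·y_bottling + 4·y_malt = 57; 4·y_bottling + 6·y_malt = 54.
This yields shadow prices y_bottling = 9, y_malt = 3.
Δz = y_bottling·Δb = 9 × (-5) = -45, so new z* = 2304 − 45 = 2259.

2259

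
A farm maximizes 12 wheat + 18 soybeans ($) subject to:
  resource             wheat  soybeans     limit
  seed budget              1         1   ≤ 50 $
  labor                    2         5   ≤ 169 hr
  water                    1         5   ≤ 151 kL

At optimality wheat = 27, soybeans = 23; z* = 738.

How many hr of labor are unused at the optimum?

labor used = 2·27 + 5·23 = 169; slack = 169 − 169 = 0.

0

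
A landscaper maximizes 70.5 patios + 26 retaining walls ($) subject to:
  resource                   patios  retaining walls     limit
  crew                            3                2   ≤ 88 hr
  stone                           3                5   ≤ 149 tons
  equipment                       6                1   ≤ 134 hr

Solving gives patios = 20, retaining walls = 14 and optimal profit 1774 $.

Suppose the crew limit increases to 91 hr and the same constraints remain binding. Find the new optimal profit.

Binding: crew and equipment. Non-binding: stone (19 unused).
Since stone is not tight, its dual is 0.
Dual feasibility on the basic columns requires 3·y_crew + 6·y_equipment = 70.5, 2·y_crew + 1·y_equipment = 26.
Solving: y_crew = 9.5, y_equipment = 7.
Δz = y_crew·Δb = 9.5 × (3) = 28.5, so new z* = 1774 + 28.5 = 1802.5.

1802.5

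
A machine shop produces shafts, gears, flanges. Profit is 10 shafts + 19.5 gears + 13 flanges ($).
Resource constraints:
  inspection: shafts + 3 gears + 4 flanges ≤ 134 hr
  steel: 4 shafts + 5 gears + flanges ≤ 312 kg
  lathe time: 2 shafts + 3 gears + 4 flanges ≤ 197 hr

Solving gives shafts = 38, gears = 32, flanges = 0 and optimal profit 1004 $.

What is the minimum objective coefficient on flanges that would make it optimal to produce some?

At the optimum: inspection uses 134 of 134 (binding); steel uses 312 of 312 (binding); lathe time uses 172 of 197 (slack = 25).
Since lathe time is not tight, its dual is 0.
The binding rows give the dual system: 1·y_inspection + 4·y_steel = 10 and 3·y_inspection + 5·y_steel = 19.5.
This yields shadow prices y_inspection = 4, y_steel = 1.5.
flanges enters the basis when its profit ≥ yᵀa₃ = 4·4 + 1.5·1 = 17.5.

17.5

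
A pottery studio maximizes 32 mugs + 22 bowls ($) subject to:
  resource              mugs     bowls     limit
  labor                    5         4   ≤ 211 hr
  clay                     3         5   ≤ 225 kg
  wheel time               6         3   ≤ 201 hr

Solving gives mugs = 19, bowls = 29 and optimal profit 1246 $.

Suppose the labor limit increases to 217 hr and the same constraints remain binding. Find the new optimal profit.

1270

Binding: labor and wheel time. Non-binding: clay (23 unused).
Since clay is not tight, its dual is 0.
The binding rows give the dual system: 5·y_labor + 6·y_wheel time = 32 and 4·y_labor + 3·y_wheel time = 22.
→ y_labor = 4 and y_wheel time = 2.
Δz = y_labor·Δb = 4 × (6) = 24, so new z* = 1246 + 24 = 1270.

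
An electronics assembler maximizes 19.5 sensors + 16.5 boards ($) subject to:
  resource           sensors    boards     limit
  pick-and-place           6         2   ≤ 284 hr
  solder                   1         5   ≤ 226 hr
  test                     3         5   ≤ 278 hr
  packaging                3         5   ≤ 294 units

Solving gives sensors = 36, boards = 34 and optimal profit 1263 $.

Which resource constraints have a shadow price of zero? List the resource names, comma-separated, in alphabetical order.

pick-and-place: 284/284 (binding)
solder: 206/226 (slack 20)
test: 278/278 (binding)
packaging: 278/294 (slack 16)
By complementary slackness, a constraint with positive slack has shadow price 0 → packaging, solder.

packaging, solder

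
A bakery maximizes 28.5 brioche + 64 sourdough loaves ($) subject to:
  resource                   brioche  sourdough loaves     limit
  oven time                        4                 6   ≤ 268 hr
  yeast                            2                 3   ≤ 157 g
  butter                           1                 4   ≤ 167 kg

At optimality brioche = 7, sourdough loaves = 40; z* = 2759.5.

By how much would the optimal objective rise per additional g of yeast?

At the optimum: oven time uses 268 of 268 (binding); yeast uses 134 of 157 (slack = 23); butter uses 167 of 167 (binding).
Since yeast is not tight, its dual is 0.
The binding rows give the dual system: 4·y_oven time + 1·y_butter = 28.5 and 6·y_oven time + 4·y_butter = 64.
Solving: y_oven time = 5, y_butter = 8.5.
Shadow price of yeast = 0.

0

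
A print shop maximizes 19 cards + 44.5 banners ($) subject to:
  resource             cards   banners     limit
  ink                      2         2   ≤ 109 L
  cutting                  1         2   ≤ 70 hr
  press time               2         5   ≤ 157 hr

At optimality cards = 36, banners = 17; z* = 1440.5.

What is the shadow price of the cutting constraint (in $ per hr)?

6

At the optimum: ink uses 106 of 109 (slack = 3); cutting uses 70 of 70 (binding); press time uses 157 of 157 (binding).
By complementary slackness, y = 0 for the non-binding constraint.
From A_Bᵀ y = c: 1·y_cutting + 2·y_press time = 19; 2·y_cutting + 5·y_press time = 44.5.
→ y_cutting = 6 and y_press time = 6.5.
Shadow price of cutting = 6.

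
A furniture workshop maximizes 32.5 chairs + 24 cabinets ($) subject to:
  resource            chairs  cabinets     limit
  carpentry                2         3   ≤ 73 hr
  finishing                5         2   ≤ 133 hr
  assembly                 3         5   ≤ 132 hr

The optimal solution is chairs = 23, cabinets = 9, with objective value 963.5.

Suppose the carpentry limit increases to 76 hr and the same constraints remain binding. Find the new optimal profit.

Check each constraint at x*: carpentry 73/73 (tight); finishing 133/133 (tight); assembly 114/132 (slack 18).
Slack constraints have shadow price 0 (complementary slackness).
The binding rows give the dual system: 2·y_carpentry + 5·y_finishing = 32.5 and 3·y_carpentry + 2·y_finishing = 24.
This yields shadow prices y_carpentry = 5, y_finishing = 4.5.
Δz = y_carpentry·Δb = 5 × (3) = 15, so new z* = 963.5 + 15 = 978.5.

978.5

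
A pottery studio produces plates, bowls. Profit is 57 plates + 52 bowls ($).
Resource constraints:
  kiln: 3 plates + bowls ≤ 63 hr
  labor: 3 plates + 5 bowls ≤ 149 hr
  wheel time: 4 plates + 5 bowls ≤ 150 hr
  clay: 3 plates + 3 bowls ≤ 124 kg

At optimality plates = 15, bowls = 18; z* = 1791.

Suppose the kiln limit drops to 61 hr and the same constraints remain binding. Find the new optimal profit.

1777

At the optimum: kiln uses 63 of 63 (binding); labor uses 135 of 149 (slack = 14); wheel time uses 150 of 150 (binding); clay uses 99 of 124 (slack = 25).
By complementary slackness, y = 0 for the non-binding constraints.
The binding rows give the dual system: 3·y_kiln + 4·y_wheel time = 57 and 1·y_kiln + 5·y_wheel time = 52.
→ y_kiln = 7 and y_wheel time = 9.
Δz = y_kiln·Δb = 7 × (-2) = -14, so new z* = 1791 − 14 = 1777.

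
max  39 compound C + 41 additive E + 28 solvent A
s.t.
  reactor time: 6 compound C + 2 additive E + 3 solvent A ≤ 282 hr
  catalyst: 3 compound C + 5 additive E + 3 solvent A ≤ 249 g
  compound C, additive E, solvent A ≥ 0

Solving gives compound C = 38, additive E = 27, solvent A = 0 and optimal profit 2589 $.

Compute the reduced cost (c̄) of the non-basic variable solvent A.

At the optimum: reactor time uses 282 of 282 (binding); catalyst uses 249 of 249 (binding).
The binding rows give the dual system: 6·y_reactor time + 3·y_catalyst = 39 and 2·y_reactor time + 5·y_catalyst = 41.
This yields shadow prices y_reactor time = 3, y_catalyst = 7.
Reduced cost of solvent A: c₃ − yᵀa₃ = 28 − (3·3 + 7·3) = 28 − 30 = -2.

-2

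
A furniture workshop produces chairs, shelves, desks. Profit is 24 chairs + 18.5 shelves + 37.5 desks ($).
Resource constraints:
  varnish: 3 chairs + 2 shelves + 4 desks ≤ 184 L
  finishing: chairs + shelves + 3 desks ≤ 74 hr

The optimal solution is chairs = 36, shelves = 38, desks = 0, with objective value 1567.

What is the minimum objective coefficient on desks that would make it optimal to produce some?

Check each constraint at x*: varnish 184/184 (tight); finishing 74/74 (tight).
Dual feasibility on the basic columns requires 3·y_varnish + 1·y_finishing = 24, 2·y_varnish + 1·y_finishing = 18.5.
Solving: y_varnish = 5.5, y_finishing = 7.5.
desks enters the basis when its profit ≥ yᵀa₃ = 5.5·4 + 7.5·3 = 44.5.

44.5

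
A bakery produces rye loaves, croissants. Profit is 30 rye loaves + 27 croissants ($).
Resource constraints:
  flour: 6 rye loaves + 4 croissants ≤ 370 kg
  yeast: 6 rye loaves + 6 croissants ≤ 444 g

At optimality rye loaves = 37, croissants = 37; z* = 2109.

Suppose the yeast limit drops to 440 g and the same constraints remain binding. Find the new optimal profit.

Both flour and yeast are binding at x*.
The binding rows give the dual system: 6·y_flour + 6·y_yeast = 30 and 4·y_flour + 6·y_yeast = 27.
→ y_flour = 1.5 and y_yeast = 3.5.
Δz = y_yeast·Δb = 3.5 × (-4) = -14, so new z* = 2109 − 14 = 2095.

2095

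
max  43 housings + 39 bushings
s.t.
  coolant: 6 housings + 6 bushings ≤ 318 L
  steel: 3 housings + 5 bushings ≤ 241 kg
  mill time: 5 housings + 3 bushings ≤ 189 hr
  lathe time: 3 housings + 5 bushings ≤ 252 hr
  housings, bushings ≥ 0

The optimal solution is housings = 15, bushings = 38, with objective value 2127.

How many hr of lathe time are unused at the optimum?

17

lathe time used = 3·15 + 5·38 = 235; slack = 252 − 235 = 17.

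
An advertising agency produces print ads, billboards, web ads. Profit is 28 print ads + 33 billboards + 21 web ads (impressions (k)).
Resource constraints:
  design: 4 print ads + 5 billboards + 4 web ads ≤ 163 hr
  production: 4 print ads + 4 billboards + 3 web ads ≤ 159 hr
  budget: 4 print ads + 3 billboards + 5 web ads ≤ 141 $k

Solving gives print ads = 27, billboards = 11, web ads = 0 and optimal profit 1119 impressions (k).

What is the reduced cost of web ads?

-8

At the optimum: design uses 163 of 163 (binding); production uses 152 of 159 (slack = 7); budget uses 141 of 141 (binding).
By complementary slackness, y = 0 for the non-binding constraint.
From A_Bᵀ y = c: 4·y_design + 4·y_budget = 28; 5·y_design + 3·y_budget = 33.
This yields shadow prices y_design = 6, y_budget = 1.
Reduced cost of web ads: c₃ − yᵀa₃ = 21 − (6·4 + 1·5) = 21 − 29 = -8.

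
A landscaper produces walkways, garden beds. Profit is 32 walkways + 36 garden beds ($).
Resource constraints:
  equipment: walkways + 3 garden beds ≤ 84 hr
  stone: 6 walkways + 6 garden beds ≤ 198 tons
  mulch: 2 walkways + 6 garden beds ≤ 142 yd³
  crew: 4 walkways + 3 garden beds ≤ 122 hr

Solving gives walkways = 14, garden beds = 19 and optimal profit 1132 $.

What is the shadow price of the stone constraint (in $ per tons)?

5

Binding: stone and mulch. Non-binding: equipment (13 unused), crew (9 unused).
By complementary slackness, y = 0 for the non-binding constraints.
The binding rows give the dual system: 6·y_stone + 2·y_mulch = 32 and 6·y_stone + 6·y_mulch = 36.
→ y_stone = 5 and y_mulch = 1.
Shadow price of stone = 5.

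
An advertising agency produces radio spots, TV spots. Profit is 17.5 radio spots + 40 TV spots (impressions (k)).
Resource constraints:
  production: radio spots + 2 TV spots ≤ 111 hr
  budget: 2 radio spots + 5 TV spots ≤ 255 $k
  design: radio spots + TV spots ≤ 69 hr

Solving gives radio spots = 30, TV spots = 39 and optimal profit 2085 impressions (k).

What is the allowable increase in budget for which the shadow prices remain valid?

9

Binding constraints: budget, design. The basis is B = [[2,5],[1,1]] with det -3.
Per unit increase in budget, x* moves by d = (-0.3333, 0.3333).
The basis stays optimal until production becomes binding; allowable increase = 9 $k.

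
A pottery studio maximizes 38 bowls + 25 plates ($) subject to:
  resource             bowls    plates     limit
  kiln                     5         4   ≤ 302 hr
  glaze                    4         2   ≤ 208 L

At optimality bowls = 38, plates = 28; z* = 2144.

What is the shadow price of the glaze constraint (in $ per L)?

4.5

At the optimum: kiln uses 302 of 302 (binding); glaze uses 208 of 208 (binding).
From A_Bᵀ y = c: 5·y_kiln + 4·y_glaze = 38; 4·y_kiln + 2·y_glaze = 25.
Solving: y_kiln = 4, y_glaze = 4.5.
Shadow price of glaze = 4.5.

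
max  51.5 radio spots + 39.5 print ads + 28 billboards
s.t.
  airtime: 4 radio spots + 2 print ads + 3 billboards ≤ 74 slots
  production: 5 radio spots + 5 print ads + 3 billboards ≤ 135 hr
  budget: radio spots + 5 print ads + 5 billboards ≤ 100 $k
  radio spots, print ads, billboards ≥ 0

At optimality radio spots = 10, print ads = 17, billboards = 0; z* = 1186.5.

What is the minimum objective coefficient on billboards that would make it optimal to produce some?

34.5

At the optimum: airtime uses 74 of 74 (binding); production uses 135 of 135 (binding); budget uses 95 of 100 (slack = 5).
Since budget is not tight, its dual is 0.
Dual feasibility on the basic columns requires 4·y_airtime + 5·y_production = 51.5, 2·y_airtime + 5·y_production = 39.5.
This yields shadow prices y_airtime = 6, y_production = 5.5.
billboards enters the basis when its profit ≥ yᵀa₃ = 6·3 + 5.5·3 = 34.5.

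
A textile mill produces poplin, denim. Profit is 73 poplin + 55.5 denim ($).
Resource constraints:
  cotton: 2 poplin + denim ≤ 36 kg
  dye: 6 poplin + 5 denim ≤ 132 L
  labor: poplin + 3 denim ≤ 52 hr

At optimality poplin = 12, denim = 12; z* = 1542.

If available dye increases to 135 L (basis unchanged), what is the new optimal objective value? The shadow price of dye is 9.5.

1570.5

Δb = 3, so new z* = 1542 + (9.5)·(3) = 1542 + 28.5 = 1570.5.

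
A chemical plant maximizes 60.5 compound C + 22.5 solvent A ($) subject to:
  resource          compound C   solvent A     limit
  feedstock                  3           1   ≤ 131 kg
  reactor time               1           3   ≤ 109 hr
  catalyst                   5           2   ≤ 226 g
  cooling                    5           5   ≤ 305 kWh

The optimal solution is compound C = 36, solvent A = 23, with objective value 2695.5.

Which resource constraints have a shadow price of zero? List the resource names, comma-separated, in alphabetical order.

feedstock: 131/131 (binding)
reactor time: 105/109 (slack 4)
catalyst: 226/226 (binding)
cooling: 295/305 (slack 10)
By complementary slackness, a constraint with positive slack has shadow price 0 → cooling, reactor time.

cooling, reactor time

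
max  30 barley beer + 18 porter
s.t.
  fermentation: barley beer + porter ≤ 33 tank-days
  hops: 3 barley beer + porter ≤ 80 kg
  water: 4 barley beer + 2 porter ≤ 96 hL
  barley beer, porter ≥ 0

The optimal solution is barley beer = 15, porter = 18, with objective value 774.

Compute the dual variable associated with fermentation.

At the optimum: fermentation uses 33 of 33 (binding); hops uses 63 of 80 (slack = 17); water uses 96 of 96 (binding).
By complementary slackness, y = 0 for the non-binding constraint.
The binding rows give the dual system: 1·y_fermentation + 4·y_water = 30 and 1·y_fermentation + 2·y_water = 18.
This yields shadow prices y_fermentation = 6, y_water = 6.
Shadow price of fermentation = 6.

6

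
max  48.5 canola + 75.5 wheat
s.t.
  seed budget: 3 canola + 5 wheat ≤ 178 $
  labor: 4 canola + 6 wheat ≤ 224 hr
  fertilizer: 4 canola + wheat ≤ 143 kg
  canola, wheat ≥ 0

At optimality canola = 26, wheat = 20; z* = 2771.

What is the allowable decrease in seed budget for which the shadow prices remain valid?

1.9

Binding constraints: seed budget, labor. The basis is B = [[3,5],[4,6]] with det -2.
Per unit decrease in seed budget, x* moves by d = (3, -2).
The basis stays optimal until fertilizer becomes binding; allowable decrease = 1.9 $.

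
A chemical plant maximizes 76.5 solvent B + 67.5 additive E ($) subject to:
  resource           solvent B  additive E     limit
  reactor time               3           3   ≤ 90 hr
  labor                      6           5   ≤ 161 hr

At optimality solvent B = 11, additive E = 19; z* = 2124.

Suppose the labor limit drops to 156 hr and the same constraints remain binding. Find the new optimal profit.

Check each constraint at x*: reactor time 90/90 (tight); labor 161/161 (tight).
From A_Bᵀ y = c: 3·y_reactor time + 6·y_labor = 76.5; 3·y_reactor time + 5·y_labor = 67.5.
Solving: y_reactor time = 7.5, y_labor = 9.
Δz = y_labor·Δb = 9 × (-5) = -45, so new z* = 2124 − 45 = 2079.

2079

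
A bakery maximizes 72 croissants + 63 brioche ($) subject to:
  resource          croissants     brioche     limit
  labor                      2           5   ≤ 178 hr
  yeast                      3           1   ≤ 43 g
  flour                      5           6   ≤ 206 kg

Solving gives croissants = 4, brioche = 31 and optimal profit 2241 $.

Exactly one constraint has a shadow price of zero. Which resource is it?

labor

labor: 163/178 (slack 15)
yeast: 43/43 (binding)
flour: 206/206 (binding)
By complementary slackness, a constraint with positive slack has shadow price 0 → labor.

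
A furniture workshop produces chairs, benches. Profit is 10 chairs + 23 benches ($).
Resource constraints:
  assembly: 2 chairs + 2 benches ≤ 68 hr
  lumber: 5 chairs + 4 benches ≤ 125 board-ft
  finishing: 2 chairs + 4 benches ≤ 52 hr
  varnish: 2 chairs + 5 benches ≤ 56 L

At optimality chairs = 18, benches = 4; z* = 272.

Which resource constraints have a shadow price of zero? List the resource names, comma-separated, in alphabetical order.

assembly, lumber

assembly: 44/68 (slack 24)
lumber: 106/125 (slack 19)
finishing: 52/52 (binding)
varnish: 56/56 (binding)
By complementary slackness, a constraint with positive slack has shadow price 0 → assembly, lumber.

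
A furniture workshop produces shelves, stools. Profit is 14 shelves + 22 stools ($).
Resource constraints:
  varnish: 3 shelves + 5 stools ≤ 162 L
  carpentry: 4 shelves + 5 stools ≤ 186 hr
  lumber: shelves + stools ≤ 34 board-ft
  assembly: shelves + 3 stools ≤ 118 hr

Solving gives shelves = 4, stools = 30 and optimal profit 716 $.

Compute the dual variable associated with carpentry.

0

At the optimum: varnish uses 162 of 162 (binding); carpentry uses 166 of 186 (slack = 20); lumber uses 34 of 34 (binding); assembly uses 94 of 118 (slack = 24).
Since carpentry, assembly are not tight, their duals are 0.
The binding rows give the dual system: 3·y_varnish + 1·y_lumber = 14 and 5·y_varnish + 1·y_lumber = 22.
→ y_varnish = 4 and y_lumber = 2.
Shadow price of carpentry = 0.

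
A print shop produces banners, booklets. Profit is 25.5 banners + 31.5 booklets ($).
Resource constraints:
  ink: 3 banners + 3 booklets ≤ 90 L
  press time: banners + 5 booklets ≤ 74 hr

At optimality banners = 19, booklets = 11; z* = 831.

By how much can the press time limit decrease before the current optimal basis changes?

Binding constraints: ink, press time. The basis is B = [[3,3],[1,5]] with det 12.
Per unit decrease in press time, x* moves by d = (0.25, -0.25).
The basis stays optimal until booklets reaches 0; allowable decrease = 44 hr.

44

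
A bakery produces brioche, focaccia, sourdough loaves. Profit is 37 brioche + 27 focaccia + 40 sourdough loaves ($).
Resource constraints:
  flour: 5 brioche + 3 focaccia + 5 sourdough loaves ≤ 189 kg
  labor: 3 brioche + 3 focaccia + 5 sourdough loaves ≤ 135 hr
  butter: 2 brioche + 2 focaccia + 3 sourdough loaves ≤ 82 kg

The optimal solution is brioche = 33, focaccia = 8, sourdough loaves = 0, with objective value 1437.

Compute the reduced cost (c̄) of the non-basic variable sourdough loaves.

Check each constraint at x*: flour 189/189 (tight); labor 123/135 (slack 12); butter 82/82 (tight).
By complementary slackness, y = 0 for the non-binding constraint.
Dual feasibility on the basic columns requires 5·y_flour + 2·y_butter = 37, 3·y_flour + 2·y_butter = 27.
This yields shadow prices y_flour = 5, y_butter = 6.
Reduced cost of sourdough loaves: c₃ − yᵀa₃ = 40 − (5·5 + 6·3) = 40 − 43 = -3.

-3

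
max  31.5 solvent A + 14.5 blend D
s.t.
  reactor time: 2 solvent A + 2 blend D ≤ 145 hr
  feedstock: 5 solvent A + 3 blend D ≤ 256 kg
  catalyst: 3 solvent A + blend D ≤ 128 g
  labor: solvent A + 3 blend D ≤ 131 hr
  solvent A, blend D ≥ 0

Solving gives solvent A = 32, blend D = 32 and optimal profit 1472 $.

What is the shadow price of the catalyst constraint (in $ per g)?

5.5

At the optimum: reactor time uses 128 of 145 (slack = 17); feedstock uses 256 of 256 (binding); catalyst uses 128 of 128 (binding); labor uses 128 of 131 (slack = 3).
Slack constraints have shadow price 0 (complementary slackness).
From A_Bᵀ y = c: 5·y_feedstock + 3·y_catalyst = 31.5; 3·y_feedstock + 1·y_catalyst = 14.5.
Solving: y_feedstock = 3, y_catalyst = 5.5.
Shadow price of catalyst = 5.5.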